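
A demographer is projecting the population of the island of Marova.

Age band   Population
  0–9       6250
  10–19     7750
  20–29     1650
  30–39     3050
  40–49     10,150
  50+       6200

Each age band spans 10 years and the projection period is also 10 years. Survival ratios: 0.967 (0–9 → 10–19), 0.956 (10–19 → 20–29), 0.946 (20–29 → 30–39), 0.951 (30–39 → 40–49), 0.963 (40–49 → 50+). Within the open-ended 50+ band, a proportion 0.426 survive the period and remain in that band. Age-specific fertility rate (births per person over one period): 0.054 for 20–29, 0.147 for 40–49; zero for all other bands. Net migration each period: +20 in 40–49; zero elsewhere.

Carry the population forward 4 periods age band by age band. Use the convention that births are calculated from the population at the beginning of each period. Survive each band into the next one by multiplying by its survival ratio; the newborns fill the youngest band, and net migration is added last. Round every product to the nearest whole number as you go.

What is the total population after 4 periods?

17471

After projecting period 1:
Births: 1650 * 0.054 = 89, 10150 * 0.147 = 1492 → 1581
10–19: 6250 * 0.967 = 6044
20–29: 7750 * 0.956 = 7409
30–39: 1650 * 0.946 = 1561
40–49: 3050 * 0.951 = 2901
50+: 10150 * 0.963 + 6200 * 0.426 = 9774 + 2641 = 12415
Net migration: 40–49 + 20 → 2921
Population now: 0–9=1581, 10–19=6044, 20–29=7409, 30–39=1561, 40–49=2921, 50+=12415
After projecting period 2:
Births: 7409 * 0.054 = 400, 2921 * 0.147 = 429 → 829
10–19: 1581 * 0.967 = 1529
20–29: 6044 * 0.956 = 5778
30–39: 7409 * 0.946 = 7009
40–49: 1561 * 0.951 = 1485
50+: 2921 * 0.963 + 12415 * 0.426 = 2813 + 5289 = 8102
Net migration: 40–49 + 20 → 1505
Population now: 0–9=829, 10–19=1529, 20–29=5778, 30–39=7009, 40–49=1505, 50+=8102
After projecting period 3:
Births: 5778 * 0.054 = 312, 1505 * 0.147 = 221 → 533
10–19: 829 * 0.967 = 802
20–29: 1529 * 0.956 = 1462
30–39: 5778 * 0.946 = 5466
40–49: 7009 * 0.951 = 6666
50+: 1505 * 0.963 + 8102 * 0.426 = 1449 + 3451 = 4900
Net migration: 40–49 + 20 → 6686
Population now: 0–9=533, 10–19=802, 20–29=1462, 30–39=5466, 40–49=6686, 50+=4900
After projecting period 4:
Births: 1462 * 0.054 = 79, 6686 * 0.147 = 983 → 1062
10–19: 533 * 0.967 = 515
20–29: 802 * 0.956 = 767
30–39: 1462 * 0.946 = 1383
40–49: 5466 * 0.951 = 5198
50+: 6686 * 0.963 + 4900 * 0.426 = 6439 + 2087 = 8526
Net migration: 40–49 + 20 → 5218
Population now: 0–9=1062, 10–19=515, 20–29=767, 30–39=1383, 40–49=5218, 50+=8526
Total after period 4: 1062 + 515 + 767 + 1383 + 5218 + 8526 = 17471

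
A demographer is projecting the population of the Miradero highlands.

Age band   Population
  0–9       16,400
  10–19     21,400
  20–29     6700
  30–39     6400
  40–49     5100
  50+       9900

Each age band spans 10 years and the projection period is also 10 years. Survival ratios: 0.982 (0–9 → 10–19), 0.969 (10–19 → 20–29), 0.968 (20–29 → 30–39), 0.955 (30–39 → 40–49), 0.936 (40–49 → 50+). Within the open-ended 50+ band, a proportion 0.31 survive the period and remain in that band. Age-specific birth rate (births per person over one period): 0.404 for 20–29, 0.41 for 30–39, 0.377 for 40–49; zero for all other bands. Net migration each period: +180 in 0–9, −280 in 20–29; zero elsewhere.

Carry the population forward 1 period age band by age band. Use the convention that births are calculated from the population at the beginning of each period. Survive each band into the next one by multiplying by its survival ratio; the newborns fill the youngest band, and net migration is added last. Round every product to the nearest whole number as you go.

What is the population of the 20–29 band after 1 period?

Period 1:
Births: 6700 * 0.404 = 2707, 6400 * 0.41 = 2624, 5100 * 0.377 = 1923 → total 7254
10–19: 16400 * 0.982 = 16105
20–29: 21400 * 0.969 = 20737
30–39: 6700 * 0.968 = 6486
40–49: 6400 * 0.955 = 6112
50+: 5100 * 0.936 + 9900 * 0.31 = 4774 + 3069 = 7843
Net migration: 0–9 + 180 → 7434; 20–29 − 280 → 20457
Giving 7434 / 16105 / 20457 / 6486 / 6112 / 7843.

20457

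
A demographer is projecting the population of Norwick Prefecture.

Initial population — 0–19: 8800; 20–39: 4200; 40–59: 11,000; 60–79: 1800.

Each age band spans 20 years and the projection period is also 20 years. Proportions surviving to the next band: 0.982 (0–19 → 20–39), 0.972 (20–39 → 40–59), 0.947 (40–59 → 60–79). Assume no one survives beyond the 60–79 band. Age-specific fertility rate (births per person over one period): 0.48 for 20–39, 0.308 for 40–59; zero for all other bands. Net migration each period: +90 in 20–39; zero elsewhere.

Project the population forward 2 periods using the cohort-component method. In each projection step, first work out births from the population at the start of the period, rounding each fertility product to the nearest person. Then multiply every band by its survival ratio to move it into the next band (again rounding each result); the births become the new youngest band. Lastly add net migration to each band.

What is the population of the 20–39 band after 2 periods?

Let band 1 be 0–19 through band 4 = 60–79.
After projecting period 1:
Births: 4200 × 0.48 = 2016  |  11000 × 0.308 = 3388 ⇒ total 5404
Band 2: 8800 × 0.982 = 8642
Band 3: 4200 × 0.972 = 4082
Band 4: 11000 × 0.947 = 10417
Net migration: Band 2 + 90 → 8732
End of period: [5404, 8732, 4082, 10417]
After projecting period 2:
Births: 8732 × 0.48 = 4191  |  4082 × 0.308 = 1257 ⇒ total 5448
Band 2: 5404 × 0.982 = 5307
Band 3: 8732 × 0.972 = 8488
Band 4: 4082 × 0.947 = 3866
Net migration: Band 2 + 90 → 5397
End of period: [5448, 5397, 8488, 3866]

5397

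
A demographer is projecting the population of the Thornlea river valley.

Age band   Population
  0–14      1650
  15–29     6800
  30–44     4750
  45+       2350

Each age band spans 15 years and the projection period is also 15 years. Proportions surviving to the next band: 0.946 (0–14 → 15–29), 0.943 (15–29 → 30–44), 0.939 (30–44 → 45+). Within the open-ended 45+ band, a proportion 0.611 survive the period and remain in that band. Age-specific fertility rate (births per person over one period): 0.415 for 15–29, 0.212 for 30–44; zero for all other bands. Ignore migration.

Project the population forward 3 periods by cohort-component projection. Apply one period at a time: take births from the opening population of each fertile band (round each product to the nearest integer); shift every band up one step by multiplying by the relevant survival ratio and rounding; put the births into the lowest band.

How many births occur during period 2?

[period 1]
Births: 6800 × 0.415 = 2822  |  4750 × 0.212 = 1007 → total 3829
15–29: 1650 × 0.946 = 1561
30–44: 6800 × 0.943 = 6412
45+: 4750 × 0.939 + 2350 × 0.611 = 4460 + 1436 = 5896
Population now: 0–14=3829, 15–29=1561, 30–44=6412, 45+=5896
[period 2]
Births: 1561 × 0.415 = 648  |  6412 × 0.212 = 1359 → total 2007
15–29: 3829 × 0.946 = 3622
30–44: 1561 × 0.943 = 1472
45+: 6412 × 0.939 + 5896 × 0.611 = 6021 + 3602 = 9623
Population now: 0–14=2007, 15–29=3622, 30–44=1472, 45+=9623

2007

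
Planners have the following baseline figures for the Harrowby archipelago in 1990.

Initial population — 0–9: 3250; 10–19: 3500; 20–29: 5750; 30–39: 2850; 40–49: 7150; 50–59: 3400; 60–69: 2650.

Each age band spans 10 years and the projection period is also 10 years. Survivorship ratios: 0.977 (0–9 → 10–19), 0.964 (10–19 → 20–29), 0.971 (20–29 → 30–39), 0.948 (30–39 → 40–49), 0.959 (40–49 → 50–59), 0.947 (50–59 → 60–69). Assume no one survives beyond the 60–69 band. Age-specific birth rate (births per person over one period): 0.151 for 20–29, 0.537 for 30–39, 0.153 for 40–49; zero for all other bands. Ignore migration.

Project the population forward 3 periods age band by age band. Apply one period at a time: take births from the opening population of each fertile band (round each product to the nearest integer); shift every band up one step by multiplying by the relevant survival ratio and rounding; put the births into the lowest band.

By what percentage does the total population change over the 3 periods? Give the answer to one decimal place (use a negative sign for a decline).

Call the groups 1 to 7, youngest first.
— Period 1 —
Births: 5750 × 0.151 = 868, 2850 × 0.537 = 1530, 7150 × 0.153 = 1094 — total 3492
Group 2: 3250 × 0.977 = 3175
Group 3: 3500 × 0.964 = 3374
Group 4: 5750 × 0.971 = 5583
Group 5: 2850 × 0.948 = 2702
Group 6: 7150 × 0.959 = 6857
Group 7: 3400 × 0.947 = 3220
→ [3492, 3175, 3374, 5583, 2702, 6857, 3220]
— Period 2 —
Births: 3374 × 0.151 = 509, 5583 × 0.537 = 2998, 2702 × 0.153 = 413 — total 3920
Group 2: 3492 × 0.977 = 3412
Group 3: 3175 × 0.964 = 3061
Group 4: 3374 × 0.971 = 3276
Group 5: 5583 × 0.948 = 5293
Group 6: 2702 × 0.959 = 2591
Group 7: 6857 × 0.947 = 6494
→ [3920, 3412, 3061, 3276, 5293, 2591, 6494]
— Period 3 —
Births: 3061 × 0.151 = 462, 3276 × 0.537 = 1759, 5293 × 0.153 = 810 — total 3031
Group 2: 3920 × 0.977 = 3830
Group 3: 3412 × 0.964 = 3289
Group 4: 3061 × 0.971 = 2972
Group 5: 3276 × 0.948 = 3106
Group 6: 5293 × 0.959 = 5076
Group 7: 2591 × 0.947 = 2454
→ [3031, 3830, 3289, 2972, 3106, 5076, 2454]
Total: 28550 → 23758; change = -4792; percentage change = -16.8%

-16.8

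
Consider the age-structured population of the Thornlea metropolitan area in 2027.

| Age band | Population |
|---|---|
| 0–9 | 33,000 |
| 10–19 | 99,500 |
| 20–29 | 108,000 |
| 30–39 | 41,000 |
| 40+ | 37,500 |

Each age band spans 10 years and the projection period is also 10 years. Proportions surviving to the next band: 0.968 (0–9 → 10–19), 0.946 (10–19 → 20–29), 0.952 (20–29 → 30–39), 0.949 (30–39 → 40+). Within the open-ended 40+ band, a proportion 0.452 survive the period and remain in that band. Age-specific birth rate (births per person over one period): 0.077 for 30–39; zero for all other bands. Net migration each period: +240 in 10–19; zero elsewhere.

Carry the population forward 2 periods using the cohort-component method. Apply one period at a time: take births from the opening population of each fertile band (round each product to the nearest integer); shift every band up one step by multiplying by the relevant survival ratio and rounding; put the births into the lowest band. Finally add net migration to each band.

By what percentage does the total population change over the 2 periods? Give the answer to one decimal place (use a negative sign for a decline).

-20.3

Period 1:
Births: 41000 * 0.077 = 3157
10–19: 33000 * 0.968 = 31944
20–29: 99500 * 0.946 = 94127
30–39: 108000 * 0.952 = 102816
40+: 41000 * 0.949 + 37500 * 0.452 = 38909 + 16950 = 55859
Net migration: 10–19 + 240 → 32184
End of period: [3157, 32184, 94127, 102816, 55859]
Period 2:
Births: 102816 * 0.077 = 7917
10–19: 3157 * 0.968 = 3056
20–29: 32184 * 0.946 = 30446
30–39: 94127 * 0.952 = 89609
40+: 102816 * 0.949 + 55859 * 0.452 = 97572 + 25248 = 122820
Net migration: 10–19 + 240 → 3296
End of period: [7917, 3296, 30446, 89609, 122820]
Total: 319000 → 254088; change = -64912; percentage change = -20.3%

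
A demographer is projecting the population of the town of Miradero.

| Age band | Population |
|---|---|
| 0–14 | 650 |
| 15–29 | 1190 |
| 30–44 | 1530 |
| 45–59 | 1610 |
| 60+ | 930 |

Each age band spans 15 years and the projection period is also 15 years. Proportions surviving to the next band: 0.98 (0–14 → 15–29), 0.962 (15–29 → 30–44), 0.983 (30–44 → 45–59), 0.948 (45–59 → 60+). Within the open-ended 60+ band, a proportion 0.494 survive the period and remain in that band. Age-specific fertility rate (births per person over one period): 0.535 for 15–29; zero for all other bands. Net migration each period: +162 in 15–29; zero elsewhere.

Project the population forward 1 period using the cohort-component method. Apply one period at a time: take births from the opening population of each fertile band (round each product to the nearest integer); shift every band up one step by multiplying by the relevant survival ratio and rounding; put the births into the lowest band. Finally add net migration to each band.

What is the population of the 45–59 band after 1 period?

Let group 1 be 0–14 through group 5 = 60+.
[period 1]
Births: 1190 × 0.535 = 637
Group 2: 650 × 0.98 = 637
Group 3: 1190 × 0.962 = 1145
Group 4: 1530 × 0.983 = 1504
Group 5: 1610 × 0.948 + 930 × 0.494 = 1526 + 459 = 1985
Net migration: Group 2 + 162 → 799
→ [637, 799, 1145, 1504, 1985]

1504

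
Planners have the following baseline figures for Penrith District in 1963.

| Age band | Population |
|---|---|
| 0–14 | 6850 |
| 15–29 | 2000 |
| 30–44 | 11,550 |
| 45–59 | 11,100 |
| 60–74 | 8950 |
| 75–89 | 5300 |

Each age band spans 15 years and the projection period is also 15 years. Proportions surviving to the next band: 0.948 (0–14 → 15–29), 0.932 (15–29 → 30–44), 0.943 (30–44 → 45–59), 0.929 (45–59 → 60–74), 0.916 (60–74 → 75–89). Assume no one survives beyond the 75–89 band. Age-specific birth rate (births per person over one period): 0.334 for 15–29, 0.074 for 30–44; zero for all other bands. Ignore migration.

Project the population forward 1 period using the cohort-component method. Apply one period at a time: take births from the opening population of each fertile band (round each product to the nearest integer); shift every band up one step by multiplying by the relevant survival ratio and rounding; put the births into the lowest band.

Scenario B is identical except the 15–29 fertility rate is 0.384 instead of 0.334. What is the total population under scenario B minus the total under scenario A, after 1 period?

100

Numbering the groups 1..6 from youngest to oldest:
Period 1.
Births: 2000 × 0.334 = 668, 11550 × 0.074 = 855 → total 1523
Group 2: 6850 × 0.948 = 6494
Group 3: 2000 × 0.932 = 1864
Group 4: 11550 × 0.943 = 10892
Group 5: 11100 × 0.929 = 10312
Group 6: 8950 × 0.916 = 8198
→ [1523, 6494, 1864, 10892, 10312, 8198]
Scenario A total after 1 period: 39283
Scenario B projection —
Period 1.
Births: 2000 × 0.384 = 768, 11550 × 0.074 = 855 → total 1623
Group 2: 6850 × 0.948 = 6494
Group 3: 2000 × 0.932 = 1864
Group 4: 11550 × 0.943 = 10892
Group 5: 11100 × 0.929 = 10312
Group 6: 8950 × 0.916 = 8198
→ [1623, 6494, 1864, 10892, 10312, 8198]
Scenario B total after 1 period: 39383
Difference B − A = 39383 − 39283 = 100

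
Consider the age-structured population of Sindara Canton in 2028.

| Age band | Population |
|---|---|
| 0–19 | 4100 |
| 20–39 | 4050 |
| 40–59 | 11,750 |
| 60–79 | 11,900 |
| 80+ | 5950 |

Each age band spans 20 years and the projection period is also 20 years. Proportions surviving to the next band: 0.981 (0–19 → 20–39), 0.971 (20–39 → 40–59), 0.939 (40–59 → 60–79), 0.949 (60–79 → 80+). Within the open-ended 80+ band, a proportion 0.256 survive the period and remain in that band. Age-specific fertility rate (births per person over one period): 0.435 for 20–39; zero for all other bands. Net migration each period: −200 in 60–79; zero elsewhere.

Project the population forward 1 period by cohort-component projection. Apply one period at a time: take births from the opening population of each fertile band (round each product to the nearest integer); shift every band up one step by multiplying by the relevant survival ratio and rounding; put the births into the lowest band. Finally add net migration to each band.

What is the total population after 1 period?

33366

Call the groups 1 to 5, youngest first.
Period 1.
Births: 4050 × 0.435 = 1762
Group 2: 4100 × 0.981 = 4022
Group 3: 4050 × 0.971 = 3933
Group 4: 11750 × 0.939 = 11033
Group 5: 11900 × 0.949 + 5950 × 0.256 = 11293 + 1523 = 12816
Net migration: Group 4 − 200 → 10833
End of period: [1762, 4022, 3933, 10833, 12816]
Total after period 1: 1762 + 4022 + 3933 + 10833 + 12816 = 33366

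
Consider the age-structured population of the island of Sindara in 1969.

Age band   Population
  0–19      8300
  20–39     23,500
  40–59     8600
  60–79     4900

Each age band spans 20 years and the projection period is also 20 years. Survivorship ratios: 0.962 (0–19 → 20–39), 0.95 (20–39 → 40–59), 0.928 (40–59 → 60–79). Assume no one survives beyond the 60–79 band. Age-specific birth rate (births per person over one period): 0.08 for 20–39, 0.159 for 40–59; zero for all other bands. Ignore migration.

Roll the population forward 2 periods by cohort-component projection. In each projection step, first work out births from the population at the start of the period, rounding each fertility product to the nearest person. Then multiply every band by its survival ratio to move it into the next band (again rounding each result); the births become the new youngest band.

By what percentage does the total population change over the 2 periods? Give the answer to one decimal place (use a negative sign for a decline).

(Groups numbered youngest = 1 to oldest = 4.)
After projecting period 1:
Births: 23500 × 0.08 = 1880  |  8600 × 0.159 = 1367 — total 3247
Group 2: 8300 × 0.962 = 7985
Group 3: 23500 × 0.95 = 22325
Group 4: 8600 × 0.928 = 7981
Giving 3247 / 7985 / 22325 / 7981.
After projecting period 2:
Births: 7985 × 0.08 = 639  |  22325 × 0.159 = 3550 — total 4189
Group 2: 3247 × 0.962 = 3124
Group 3: 7985 × 0.95 = 7586
Group 4: 22325 × 0.928 = 20718
Giving 4189 / 3124 / 7586 / 20718.
Total: 45300 → 35617; change = -9683; percentage change = -21.4%

-21.4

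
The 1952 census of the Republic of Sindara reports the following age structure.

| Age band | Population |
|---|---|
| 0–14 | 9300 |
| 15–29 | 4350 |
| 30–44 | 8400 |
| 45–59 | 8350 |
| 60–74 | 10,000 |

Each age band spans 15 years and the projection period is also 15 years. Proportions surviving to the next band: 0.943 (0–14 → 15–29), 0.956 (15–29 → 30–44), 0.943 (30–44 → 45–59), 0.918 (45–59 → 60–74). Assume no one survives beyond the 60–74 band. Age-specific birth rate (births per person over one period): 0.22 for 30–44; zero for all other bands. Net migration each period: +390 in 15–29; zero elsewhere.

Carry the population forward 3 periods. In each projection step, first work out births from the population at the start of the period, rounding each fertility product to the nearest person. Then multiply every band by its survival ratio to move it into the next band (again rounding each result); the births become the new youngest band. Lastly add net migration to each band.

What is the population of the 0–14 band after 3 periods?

Call the bands 1 to 5, youngest first.
Period 1:
Births: 8400 × 0.22 = 1848
Band 2: 9300 × 0.943 = 8770
Band 3: 4350 × 0.956 = 4159
Band 4: 8400 × 0.943 = 7921
Band 5: 8350 × 0.918 = 7665
Net migration: Band 2 + 390 → 9160
End of period: [1848, 9160, 4159, 7921, 7665]
Period 2:
Births: 4159 × 0.22 = 915
Band 2: 1848 × 0.943 = 1743
Band 3: 9160 × 0.956 = 8757
Band 4: 4159 × 0.943 = 3922
Band 5: 7921 × 0.918 = 7271
Net migration: Band 2 + 390 → 2133
End of period: [915, 2133, 8757, 3922, 7271]
Period 3:
Births: 8757 × 0.22 = 1927
Band 2: 915 × 0.943 = 863
Band 3: 2133 × 0.956 = 2039
Band 4: 8757 × 0.943 = 8258
Band 5: 3922 × 0.918 = 3600
Net migration: Band 2 + 390 → 1253
End of period: [1927, 1253, 2039, 8258, 3600]

1927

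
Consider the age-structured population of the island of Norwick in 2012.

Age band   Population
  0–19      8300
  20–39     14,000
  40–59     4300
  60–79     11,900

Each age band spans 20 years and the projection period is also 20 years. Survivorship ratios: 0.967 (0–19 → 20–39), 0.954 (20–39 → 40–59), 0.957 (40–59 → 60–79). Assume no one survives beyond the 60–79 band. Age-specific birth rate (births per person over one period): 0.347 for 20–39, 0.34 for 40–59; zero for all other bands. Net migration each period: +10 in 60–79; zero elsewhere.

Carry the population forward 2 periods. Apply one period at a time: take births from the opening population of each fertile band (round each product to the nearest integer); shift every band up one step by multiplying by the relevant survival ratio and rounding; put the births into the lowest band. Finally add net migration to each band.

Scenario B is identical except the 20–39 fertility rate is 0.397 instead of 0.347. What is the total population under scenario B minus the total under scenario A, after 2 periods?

1078

Numbering the bands 1..4 from youngest to oldest:
[period 1]
Births: 14000 × 0.347 = 4858 ; 4300 × 0.34 = 1462 — total 6320
Band 2: 8300 × 0.967 = 8026
Band 3: 14000 × 0.954 = 13356
Band 4: 4300 × 0.957 = 4115
Net migration: Band 4 + 10 → 4125
Population now: 0–19=6320, 20–39=8026, 40–59=13356, 60–79=4125
[period 2]
Births: 8026 × 0.347 = 2785 ; 13356 × 0.34 = 4541 — total 7326
Band 2: 6320 × 0.967 = 6111
Band 3: 8026 × 0.954 = 7657
Band 4: 13356 × 0.957 = 12782
Net migration: Band 4 + 10 → 12792
Population now: 0–19=7326, 20–39=6111, 40–59=7657, 60–79=12792
Scenario A total after 2 periods: 33886
Scenario B projection —
[period 1]
Births: 14000 × 0.397 = 5558 ; 4300 × 0.34 = 1462 — total 7020
Band 2: 8300 × 0.967 = 8026
Band 3: 14000 × 0.954 = 13356
Band 4: 4300 × 0.957 = 4115
Net migration: Band 4 + 10 → 4125
Population now: 0–19=7020, 20–39=8026, 40–59=13356, 60–79=4125
[period 2]
Births: 8026 × 0.397 = 3186 ; 13356 × 0.34 = 4541 — total 7727
Band 2: 7020 × 0.967 = 6788
Band 3: 8026 × 0.954 = 7657
Band 4: 13356 × 0.957 = 12782
Net migration: Band 4 + 10 → 12792
Population now: 0–19=7727, 20–39=6788, 40–59=7657, 60–79=12792
Scenario B total after 2 periods: 34964
Difference B − A = 34964 − 33886 = 1078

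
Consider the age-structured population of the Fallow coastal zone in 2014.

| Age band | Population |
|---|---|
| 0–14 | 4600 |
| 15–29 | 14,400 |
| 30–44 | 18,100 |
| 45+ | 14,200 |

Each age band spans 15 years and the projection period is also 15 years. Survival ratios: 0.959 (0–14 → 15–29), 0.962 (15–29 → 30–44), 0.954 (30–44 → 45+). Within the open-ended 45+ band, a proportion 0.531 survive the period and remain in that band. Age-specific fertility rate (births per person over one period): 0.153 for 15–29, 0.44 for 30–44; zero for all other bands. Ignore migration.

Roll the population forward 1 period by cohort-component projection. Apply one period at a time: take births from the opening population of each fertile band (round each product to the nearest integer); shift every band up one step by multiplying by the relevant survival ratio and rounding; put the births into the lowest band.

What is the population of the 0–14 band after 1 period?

10167

After projecting period 1:
Births: 14400 * 0.153 = 2203 ; 18100 * 0.44 = 7964 — total 10167
15–29: 4600 * 0.959 = 4411
30–44: 14400 * 0.962 = 13853
45+: 18100 * 0.954 + 14200 * 0.531 = 17267 + 7540 = 24807
Population now: 0–14=10167, 15–29=4411, 30–44=13853, 45+=24807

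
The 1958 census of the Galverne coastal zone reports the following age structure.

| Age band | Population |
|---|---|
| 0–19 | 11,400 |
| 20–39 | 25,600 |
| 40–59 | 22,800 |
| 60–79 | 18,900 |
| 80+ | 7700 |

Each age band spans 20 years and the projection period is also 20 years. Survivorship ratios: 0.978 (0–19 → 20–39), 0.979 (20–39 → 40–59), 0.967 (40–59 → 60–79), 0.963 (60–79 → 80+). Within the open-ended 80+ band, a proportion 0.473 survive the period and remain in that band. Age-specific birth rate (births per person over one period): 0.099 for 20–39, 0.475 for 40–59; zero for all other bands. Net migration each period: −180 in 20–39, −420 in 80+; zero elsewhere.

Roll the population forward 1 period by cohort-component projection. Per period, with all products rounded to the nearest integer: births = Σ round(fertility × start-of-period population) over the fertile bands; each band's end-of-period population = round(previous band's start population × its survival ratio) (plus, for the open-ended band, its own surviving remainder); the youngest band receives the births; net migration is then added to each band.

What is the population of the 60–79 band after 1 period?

— Period 1 —
Births: 25600 × 0.099 = 2534 ; 22800 × 0.475 = 10830 → 13364
20–39: 11400 × 0.978 = 11149
40–59: 25600 × 0.979 = 25062
60–79: 22800 × 0.967 = 22048
80+: 18900 × 0.963 + 7700 × 0.473 = 18201 + 3642 = 21843
Net migration: 20–39 − 180 → 10969; 80+ − 420 → 21423
Population now: 0–19=13364, 20–39=10969, 40–59=25062, 60–79=22048, 80+=21423

22048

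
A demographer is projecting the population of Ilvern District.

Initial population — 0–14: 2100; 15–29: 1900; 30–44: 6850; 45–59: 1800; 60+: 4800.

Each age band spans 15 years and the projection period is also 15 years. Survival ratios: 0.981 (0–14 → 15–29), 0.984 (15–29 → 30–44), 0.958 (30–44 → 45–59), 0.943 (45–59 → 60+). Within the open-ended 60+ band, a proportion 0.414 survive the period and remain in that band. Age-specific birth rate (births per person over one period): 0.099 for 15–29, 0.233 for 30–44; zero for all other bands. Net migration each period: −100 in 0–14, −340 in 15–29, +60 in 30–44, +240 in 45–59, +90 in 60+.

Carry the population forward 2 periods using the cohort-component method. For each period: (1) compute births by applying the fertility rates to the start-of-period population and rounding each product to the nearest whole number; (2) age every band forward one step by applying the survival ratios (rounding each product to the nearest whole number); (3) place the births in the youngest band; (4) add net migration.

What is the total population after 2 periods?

13739

Numbering the bands 1..5 from youngest to oldest:
[period 1]
Births: 1900 × 0.099 = 188 ; 6850 × 0.233 = 1596 — total 1784
Band 2: 2100 × 0.981 = 2060
Band 3: 1900 × 0.984 = 1870
Band 4: 6850 × 0.958 = 6562
Band 5: 1800 × 0.943 + 4800 × 0.414 = 1697 + 1987 = 3684
Net migration: Band 1 − 100 → 1684; Band 2 − 340 → 1720; Band 3 + 60 → 1930; Band 4 + 240 → 6802; Band 5 + 90 → 3774
Population now: 0–14=1684, 15–29=1720, 30–44=1930, 45–59=6802, 60+=3774
[period 2]
Births: 1720 × 0.099 = 170 ; 1930 × 0.233 = 450 — total 620
Band 2: 1684 × 0.981 = 1652
Band 3: 1720 × 0.984 = 1692
Band 4: 1930 × 0.958 = 1849
Band 5: 6802 × 0.943 + 3774 × 0.414 = 6414 + 1562 = 7976
Net migration: Band 1 − 100 → 520; Band 2 − 340 → 1312; Band 3 + 60 → 1752; Band 4 + 240 → 2089; Band 5 + 90 → 8066
Population now: 0–14=520, 15–29=1312, 30–44=1752, 45–59=2089, 60+=8066
Total after period 2: 520 + 1312 + 1752 + 2089 + 8066 = 13739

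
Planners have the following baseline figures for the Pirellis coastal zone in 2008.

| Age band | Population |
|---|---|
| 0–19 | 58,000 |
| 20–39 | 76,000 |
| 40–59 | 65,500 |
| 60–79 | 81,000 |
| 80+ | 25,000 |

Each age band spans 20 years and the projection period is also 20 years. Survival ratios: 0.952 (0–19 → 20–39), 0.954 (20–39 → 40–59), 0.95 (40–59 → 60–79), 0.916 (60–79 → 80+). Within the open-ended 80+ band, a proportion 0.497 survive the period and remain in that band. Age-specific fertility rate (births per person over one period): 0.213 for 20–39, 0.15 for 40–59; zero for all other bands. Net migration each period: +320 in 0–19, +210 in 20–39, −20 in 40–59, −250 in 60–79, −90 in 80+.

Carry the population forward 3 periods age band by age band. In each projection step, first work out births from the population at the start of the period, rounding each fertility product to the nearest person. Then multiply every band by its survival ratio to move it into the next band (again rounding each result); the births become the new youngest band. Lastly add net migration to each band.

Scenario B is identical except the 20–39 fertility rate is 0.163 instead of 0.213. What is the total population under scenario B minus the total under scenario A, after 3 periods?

-7943

Call the groups 1 to 5, youngest first.
— Period 1 —
Births: 76000 * 0.213 = 16188  |  65500 * 0.15 = 9825 → total 26013
Group 2: 58000 * 0.952 = 55216
Group 3: 76000 * 0.954 = 72504
Group 4: 65500 * 0.95 = 62225
Group 5: 81000 * 0.916 + 25000 * 0.497 = 74196 + 12425 = 86621
Net migration: Group 1 + 320 → 26333; Group 2 + 210 → 55426; Group 3 − 20 → 72484; Group 4 − 250 → 61975; Group 5 − 90 → 86531
Giving 26333 / 55426 / 72484 / 61975 / 86531.
— Period 2 —
Births: 55426 * 0.213 = 11806  |  72484 * 0.15 = 10873 → total 22679
Group 2: 26333 * 0.952 = 25069
Group 3: 55426 * 0.954 = 52876
Group 4: 72484 * 0.95 = 68860
Group 5: 61975 * 0.916 + 86531 * 0.497 = 56769 + 43006 = 99775
Net migration: Group 1 + 320 → 22999; Group 2 + 210 → 25279; Group 3 − 20 → 52856; Group 4 − 250 → 68610; Group 5 − 90 → 99685
Giving 22999 / 25279 / 52856 / 68610 / 99685.
— Period 3 —
Births: 25279 * 0.213 = 5384  |  52856 * 0.15 = 7928 → total 13312
Group 2: 22999 * 0.952 = 21895
Group 3: 25279 * 0.954 = 24116
Group 4: 52856 * 0.95 = 50213
Group 5: 68610 * 0.916 + 99685 * 0.497 = 62847 + 49543 = 112390
Net migration: Group 1 + 320 → 13632; Group 2 + 210 → 22105; Group 3 − 20 → 24096; Group 4 − 250 → 49963; Group 5 − 90 → 112300
Giving 13632 / 22105 / 24096 / 49963 / 112300.
Scenario A total after 3 periods: 222096
Scenario B projection —
— Period 1 —
Births: 76000 * 0.163 = 12388  |  65500 * 0.15 = 9825 → total 22213
Group 2: 58000 * 0.952 = 55216
Group 3: 76000 * 0.954 = 72504
Group 4: 65500 * 0.95 = 62225
Group 5: 81000 * 0.916 + 25000 * 0.497 = 74196 + 12425 = 86621
Net migration: Group 1 + 320 → 22533; Group 2 + 210 → 55426; Group 3 − 20 → 72484; Group 4 − 250 → 61975; Group 5 − 90 → 86531
Giving 22533 / 55426 / 72484 / 61975 / 86531.
— Period 2 —
Births: 55426 * 0.163 = 9034  |  72484 * 0.15 = 10873 → total 19907
Group 2: 22533 * 0.952 = 21451
Group 3: 55426 * 0.954 = 52876
Group 4: 72484 * 0.95 = 68860
Group 5: 61975 * 0.916 + 86531 * 0.497 = 56769 + 43006 = 99775
Net migration: Group 1 + 320 → 20227; Group 2 + 210 → 21661; Group 3 − 20 → 52856; Group 4 − 250 → 68610; Group 5 − 90 → 99685
Giving 20227 / 21661 / 52856 / 68610 / 99685.
— Period 3 —
Births: 21661 * 0.163 = 3531  |  52856 * 0.15 = 7928 → total 11459
Group 2: 20227 * 0.952 = 19256
Group 3: 21661 * 0.954 = 20665
Group 4: 52856 * 0.95 = 50213
Group 5: 68610 * 0.916 + 99685 * 0.497 = 62847 + 49543 = 112390
Net migration: Group 1 + 320 → 11779; Group 2 + 210 → 19466; Group 3 − 20 → 20645; Group 4 − 250 → 49963; Group 5 − 90 → 112300
Giving 11779 / 19466 / 20645 / 49963 / 112300.
Scenario B total after 3 periods: 214153
Difference B − A = 214153 − 222096 = -7943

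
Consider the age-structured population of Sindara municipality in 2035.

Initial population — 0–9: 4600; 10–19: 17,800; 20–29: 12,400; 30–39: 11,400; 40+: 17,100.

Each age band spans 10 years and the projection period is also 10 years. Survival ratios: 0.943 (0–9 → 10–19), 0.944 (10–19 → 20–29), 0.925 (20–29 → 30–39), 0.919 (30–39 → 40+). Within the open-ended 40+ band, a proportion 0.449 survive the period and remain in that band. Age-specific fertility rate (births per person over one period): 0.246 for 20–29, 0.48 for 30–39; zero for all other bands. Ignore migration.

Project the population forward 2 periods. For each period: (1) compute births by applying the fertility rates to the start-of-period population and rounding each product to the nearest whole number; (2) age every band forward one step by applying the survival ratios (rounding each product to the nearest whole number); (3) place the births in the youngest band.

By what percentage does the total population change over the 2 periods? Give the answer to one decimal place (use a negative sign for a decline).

-11.5

After projecting period 1:
Births: 12400 × 0.246 = 3050  |  11400 × 0.48 = 5472 — total 8522
10–19: 4600 × 0.943 = 4338
20–29: 17800 × 0.944 = 16803
30–39: 12400 × 0.925 = 11470
40+: 11400 × 0.919 + 17100 × 0.449 = 10477 + 7678 = 18155
Population now: 0–9=8522, 10–19=4338, 20–29=16803, 30–39=11470, 40+=18155
After projecting period 2:
Births: 16803 × 0.246 = 4134  |  11470 × 0.48 = 5506 — total 9640
10–19: 8522 × 0.943 = 8036
20–29: 4338 × 0.944 = 4095
30–39: 16803 × 0.925 = 15543
40+: 11470 × 0.919 + 18155 × 0.449 = 10541 + 8152 = 18693
Population now: 0–9=9640, 10–19=8036, 20–29=4095, 30–39=15543, 40+=18693
Total: 63300 → 56007; change = -7293; percentage change = -11.5%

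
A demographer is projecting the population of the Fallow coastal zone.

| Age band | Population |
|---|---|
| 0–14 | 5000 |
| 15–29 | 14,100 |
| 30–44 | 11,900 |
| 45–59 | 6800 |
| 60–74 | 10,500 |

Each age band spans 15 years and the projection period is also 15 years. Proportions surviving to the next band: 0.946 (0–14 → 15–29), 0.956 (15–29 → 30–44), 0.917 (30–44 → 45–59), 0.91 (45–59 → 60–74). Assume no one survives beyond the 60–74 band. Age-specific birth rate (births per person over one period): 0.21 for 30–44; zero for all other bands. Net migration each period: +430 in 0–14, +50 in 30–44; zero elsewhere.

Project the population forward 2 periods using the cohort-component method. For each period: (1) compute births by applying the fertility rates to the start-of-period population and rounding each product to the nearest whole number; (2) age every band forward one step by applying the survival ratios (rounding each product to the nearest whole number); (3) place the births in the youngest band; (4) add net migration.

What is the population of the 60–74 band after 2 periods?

9930

Call the bands 1 to 5, youngest first.
Period 1:
Births: 11900 × 0.21 = 2499
Band 2: 5000 × 0.946 = 4730
Band 3: 14100 × 0.956 = 13480
Band 4: 11900 × 0.917 = 10912
Band 5: 6800 × 0.91 = 6188
Net migration: Band 1 + 430 → 2929; Band 3 + 50 → 13530
End of period: [2929, 4730, 13530, 10912, 6188]
Period 2:
Births: 13530 × 0.21 = 2841
Band 2: 2929 × 0.946 = 2771
Band 3: 4730 × 0.956 = 4522
Band 4: 13530 × 0.917 = 12407
Band 5: 10912 × 0.91 = 9930
Net migration: Band 1 + 430 → 3271; Band 3 + 50 → 4572
End of period: [3271, 2771, 4572, 12407, 9930]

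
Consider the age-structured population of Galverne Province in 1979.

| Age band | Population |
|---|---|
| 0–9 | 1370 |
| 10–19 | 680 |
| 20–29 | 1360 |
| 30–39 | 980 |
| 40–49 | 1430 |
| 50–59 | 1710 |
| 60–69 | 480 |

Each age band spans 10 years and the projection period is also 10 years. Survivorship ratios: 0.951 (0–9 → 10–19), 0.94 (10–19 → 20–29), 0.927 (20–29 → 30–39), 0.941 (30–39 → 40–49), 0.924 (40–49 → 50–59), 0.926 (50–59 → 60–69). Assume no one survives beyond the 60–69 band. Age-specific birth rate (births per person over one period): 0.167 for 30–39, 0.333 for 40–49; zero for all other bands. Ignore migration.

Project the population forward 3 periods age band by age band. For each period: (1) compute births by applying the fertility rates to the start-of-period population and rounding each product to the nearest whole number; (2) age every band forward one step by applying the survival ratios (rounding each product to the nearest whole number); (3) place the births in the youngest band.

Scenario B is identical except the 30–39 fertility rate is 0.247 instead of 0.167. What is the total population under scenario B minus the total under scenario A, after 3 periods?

After projecting period 1:
Births: 980 × 0.167 = 164  |  1430 × 0.333 = 476 → 640
10–19: 1370 × 0.951 = 1303
20–29: 680 × 0.94 = 639
30–39: 1360 × 0.927 = 1261
40–49: 980 × 0.941 = 922
50–59: 1430 × 0.924 = 1321
60–69: 1710 × 0.926 = 1583
Population now: 0–9=640, 10–19=1303, 20–29=639, 30–39=1261, 40–49=922, 50–59=1321, 60–69=1583
After projecting period 2:
Births: 1261 × 0.167 = 211  |  922 × 0.333 = 307 → 518
10–19: 640 × 0.951 = 609
20–29: 1303 × 0.94 = 1225
30–39: 639 × 0.927 = 592
40–49: 1261 × 0.941 = 1187
50–59: 922 × 0.924 = 852
60–69: 1321 × 0.926 = 1223
Population now: 0–9=518, 10–19=609, 20–29=1225, 30–39=592, 40–49=1187, 50–59=852, 60–69=1223
After projecting period 3:
Births: 592 × 0.167 = 99  |  1187 × 0.333 = 395 → 494
10–19: 518 × 0.951 = 493
20–29: 609 × 0.94 = 572
30–39: 1225 × 0.927 = 1136
40–49: 592 × 0.941 = 557
50–59: 1187 × 0.924 = 1097
60–69: 852 × 0.926 = 789
Population now: 0–9=494, 10–19=493, 20–29=572, 30–39=1136, 40–49=557, 50–59=1097, 60–69=789
Scenario A total after 3 periods: 5138
Scenario B projection —
After projecting period 1:
Births: 980 × 0.247 = 242  |  1430 × 0.333 = 476 → 718
10–19: 1370 × 0.951 = 1303
20–29: 680 × 0.94 = 639
30–39: 1360 × 0.927 = 1261
40–49: 980 × 0.941 = 922
50–59: 1430 × 0.924 = 1321
60–69: 1710 × 0.926 = 1583
Population now: 0–9=718, 10–19=1303, 20–29=639, 30–39=1261, 40–49=922, 50–59=1321, 60–69=1583
After projecting period 2:
Births: 1261 × 0.247 = 311  |  922 × 0.333 = 307 → 618
10–19: 718 × 0.951 = 683
20–29: 1303 × 0.94 = 1225
30–39: 639 × 0.927 = 592
40–49: 1261 × 0.941 = 1187
50–59: 922 × 0.924 = 852
60–69: 1321 × 0.926 = 1223
Population now: 0–9=618, 10–19=683, 20–29=1225, 30–39=592, 40–49=1187, 50–59=852, 60–69=1223
After projecting period 3:
Births: 592 × 0.247 = 146  |  1187 × 0.333 = 395 → 541
10–19: 618 × 0.951 = 588
20–29: 683 × 0.94 = 642
30–39: 1225 × 0.927 = 1136
40–49: 592 × 0.941 = 557
50–59: 1187 × 0.924 = 1097
60–69: 852 × 0.926 = 789
Population now: 0–9=541, 10–19=588, 20–29=642, 30–39=1136, 40–49=557, 50–59=1097, 60–69=789
Scenario B total after 3 periods: 5350
Difference B − A = 5350 − 5138 = 212

212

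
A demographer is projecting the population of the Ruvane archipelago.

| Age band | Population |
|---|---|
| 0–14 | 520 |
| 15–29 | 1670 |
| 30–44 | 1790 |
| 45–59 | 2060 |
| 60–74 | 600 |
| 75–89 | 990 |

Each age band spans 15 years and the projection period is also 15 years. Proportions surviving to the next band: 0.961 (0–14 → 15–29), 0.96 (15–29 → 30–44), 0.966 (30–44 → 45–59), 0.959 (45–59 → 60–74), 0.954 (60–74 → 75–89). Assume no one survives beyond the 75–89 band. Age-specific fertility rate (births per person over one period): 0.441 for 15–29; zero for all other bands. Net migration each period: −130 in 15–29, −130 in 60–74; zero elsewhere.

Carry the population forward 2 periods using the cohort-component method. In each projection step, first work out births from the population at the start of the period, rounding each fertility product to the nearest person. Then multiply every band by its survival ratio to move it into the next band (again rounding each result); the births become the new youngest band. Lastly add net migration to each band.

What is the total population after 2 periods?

Let band 1 be 0–14 through band 6 = 75–89.
After projecting period 1:
Births: 1670 × 0.441 = 736
Band 2: 520 × 0.961 = 500
Band 3: 1670 × 0.96 = 1603
Band 4: 1790 × 0.966 = 1729
Band 5: 2060 × 0.959 = 1976
Band 6: 600 × 0.954 = 572
Net migration: Band 2 − 130 → 370; Band 5 − 130 → 1846
Population now: 0–14=736, 15–29=370, 30–44=1603, 45–59=1729, 60–74=1846, 75–89=572
After projecting period 2:
Births: 370 × 0.441 = 163
Band 2: 736 × 0.961 = 707
Band 3: 370 × 0.96 = 355
Band 4: 1603 × 0.966 = 1548
Band 5: 1729 × 0.959 = 1658
Band 6: 1846 × 0.954 = 1761
Net migration: Band 2 − 130 → 577; Band 5 − 130 → 1528
Population now: 0–14=163, 15–29=577, 30–44=355, 45–59=1548, 60–74=1528, 75–89=1761
Total after period 2: 163 + 577 + 355 + 1548 + 1528 + 1761 = 5932

5932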